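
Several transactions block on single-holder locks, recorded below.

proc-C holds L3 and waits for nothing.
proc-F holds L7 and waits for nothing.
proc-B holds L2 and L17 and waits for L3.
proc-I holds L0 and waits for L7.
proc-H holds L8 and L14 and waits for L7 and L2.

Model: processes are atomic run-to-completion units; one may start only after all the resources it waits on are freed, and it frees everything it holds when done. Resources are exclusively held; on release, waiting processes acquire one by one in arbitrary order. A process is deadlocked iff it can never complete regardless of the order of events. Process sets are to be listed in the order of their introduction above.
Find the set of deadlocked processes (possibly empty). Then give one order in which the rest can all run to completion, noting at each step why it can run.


Nothing here is deadlocked.
Key observation: every chain of waits terminates; starting from the processes that wait on nothing, all the rest unlock in turn.
One completion order for the rest: proc-F, proc-C, proc-I, proc-B, proc-H.
Verifying each step:
  proc-F: no waits; runs immediately, freeing L7
  proc-C: no waits; runs immediately, freeing L3
  run proc-I (all its waits — L7 — are resolved); releases L0
  run proc-B (all its waits — L3 — are resolved); releases L2 and L17
  run proc-H (all its waits — L7 and L2 — are resolved); releases L8 and L14


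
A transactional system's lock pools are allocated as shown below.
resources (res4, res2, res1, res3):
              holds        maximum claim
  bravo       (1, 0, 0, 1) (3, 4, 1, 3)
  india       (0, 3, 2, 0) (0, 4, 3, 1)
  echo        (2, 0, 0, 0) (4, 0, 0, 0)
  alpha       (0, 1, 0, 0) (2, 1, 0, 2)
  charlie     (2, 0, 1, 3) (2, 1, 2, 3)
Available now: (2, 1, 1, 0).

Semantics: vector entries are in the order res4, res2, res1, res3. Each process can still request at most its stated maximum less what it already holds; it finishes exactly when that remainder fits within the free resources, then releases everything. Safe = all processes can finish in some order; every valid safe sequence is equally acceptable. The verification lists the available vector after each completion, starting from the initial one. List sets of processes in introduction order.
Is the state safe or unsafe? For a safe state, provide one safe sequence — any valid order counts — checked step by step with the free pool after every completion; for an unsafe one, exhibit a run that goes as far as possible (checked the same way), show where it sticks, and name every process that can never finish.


SAFE, for example via the order charlie, india, bravo, alpha, echo.
Key observation: the first exact fit in this order is charlie — it needs (0, 1, 1, 0) with (2, 1, 1, 0) free, meeting a requested resource to the last unit.
Step-by-step check:
  pool = (2, 1, 1, 0)
  charlie: need (0, 1, 1, 0) fits (2, 1, 1, 0); releases (2, 0, 1, 3), pool now (4, 1, 2, 3)
  india: need (0, 1, 1, 1) fits (4, 1, 2, 3); releases (0, 3, 2, 0), pool now (4, 4, 4, 3)
  bravo: need (2, 4, 1, 2) fits (4, 4, 4, 3); releases (1, 0, 0, 1), pool now (5, 4, 4, 4)
  alpha: need (2, 0, 0, 2) fits (5, 4, 4, 4); releases (0, 1, 0, 0), pool now (5, 5, 4, 4)
  echo: need (2, 0, 0, 0) fits (5, 5, 4, 4); releases (2, 0, 0, 0), pool now (7, 5, 4, 4)


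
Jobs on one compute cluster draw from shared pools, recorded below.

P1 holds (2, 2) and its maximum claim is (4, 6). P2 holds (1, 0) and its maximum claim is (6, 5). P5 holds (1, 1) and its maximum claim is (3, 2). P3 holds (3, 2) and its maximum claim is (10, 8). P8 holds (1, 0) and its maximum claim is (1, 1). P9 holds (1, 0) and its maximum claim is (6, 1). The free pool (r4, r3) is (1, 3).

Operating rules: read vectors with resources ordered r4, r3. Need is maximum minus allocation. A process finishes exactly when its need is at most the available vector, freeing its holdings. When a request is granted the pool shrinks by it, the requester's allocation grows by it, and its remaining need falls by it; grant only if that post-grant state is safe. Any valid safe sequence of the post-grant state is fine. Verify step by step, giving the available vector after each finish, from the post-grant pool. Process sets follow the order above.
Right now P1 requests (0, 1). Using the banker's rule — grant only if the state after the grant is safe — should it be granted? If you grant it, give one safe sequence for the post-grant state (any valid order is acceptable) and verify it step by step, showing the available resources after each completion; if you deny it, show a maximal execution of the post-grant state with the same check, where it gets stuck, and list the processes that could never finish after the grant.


GRANT — the state after the grant stays safe, e.g. via P8, P5, P1, P9, P2, P3.
Key observation: (1, 2) free after granting still covers P8 first, and each release covers the next.
Step-by-step check of the post-grant state:
  pool = (1, 2)
  P8 needs (0, 1) <= (1, 2) -> finishes; pool += (1, 0) = (2, 2)
  P5 needs (2, 1) <= (2, 2) -> finishes; pool += (1, 1) = (3, 3)
  P1 needs (2, 3) <= (3, 3) -> finishes; pool += (2, 3) = (5, 6)
  P9 needs (5, 1) <= (5, 6) -> finishes; pool += (1, 0) = (6, 6)
  P2 needs (5, 5) <= (6, 6) -> finishes; pool += (1, 0) = (7, 6)
  P3 needs (7, 6) <= (7, 6) -> finishes; pool += (3, 2) = (10, 8)


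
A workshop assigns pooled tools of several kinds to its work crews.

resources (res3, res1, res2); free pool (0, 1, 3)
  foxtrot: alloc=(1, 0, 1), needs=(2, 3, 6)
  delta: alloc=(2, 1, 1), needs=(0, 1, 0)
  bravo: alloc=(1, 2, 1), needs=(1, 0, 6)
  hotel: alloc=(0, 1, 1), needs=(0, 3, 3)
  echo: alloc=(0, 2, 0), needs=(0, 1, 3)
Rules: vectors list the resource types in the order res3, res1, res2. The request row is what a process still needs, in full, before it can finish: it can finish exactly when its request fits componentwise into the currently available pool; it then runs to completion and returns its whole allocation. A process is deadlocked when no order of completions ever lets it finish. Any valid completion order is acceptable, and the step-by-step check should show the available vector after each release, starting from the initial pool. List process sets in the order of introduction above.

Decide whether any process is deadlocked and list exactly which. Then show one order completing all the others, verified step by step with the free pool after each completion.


Deadlocked: foxtrot and bravo.
Key observation: even finishing echo, delta, hotel leaves just (2, 5, 5) free — too little res2 for any of the remaining processes.
A valid finishing order for the others: echo, delta, hotel. Walking it through:
  pool = (0, 1, 3)
  echo: need (0, 1, 3) fits (0, 1, 3); releases (0, 2, 0), pool now (0, 3, 3)
  delta: need (0, 1, 0) fits (0, 3, 3); releases (2, 1, 1), pool now (2, 4, 4)
  hotel: need (0, 3, 3) fits (2, 4, 4); releases (0, 1, 1), pool now (2, 5, 5)
None of the blocked processes ever fits:
  foxtrot still needs (2, 3, 6) but only (2, 5, 5) is free — short on res2
  bravo still needs (1, 0, 6) but only (2, 5, 5) is free — short on res2


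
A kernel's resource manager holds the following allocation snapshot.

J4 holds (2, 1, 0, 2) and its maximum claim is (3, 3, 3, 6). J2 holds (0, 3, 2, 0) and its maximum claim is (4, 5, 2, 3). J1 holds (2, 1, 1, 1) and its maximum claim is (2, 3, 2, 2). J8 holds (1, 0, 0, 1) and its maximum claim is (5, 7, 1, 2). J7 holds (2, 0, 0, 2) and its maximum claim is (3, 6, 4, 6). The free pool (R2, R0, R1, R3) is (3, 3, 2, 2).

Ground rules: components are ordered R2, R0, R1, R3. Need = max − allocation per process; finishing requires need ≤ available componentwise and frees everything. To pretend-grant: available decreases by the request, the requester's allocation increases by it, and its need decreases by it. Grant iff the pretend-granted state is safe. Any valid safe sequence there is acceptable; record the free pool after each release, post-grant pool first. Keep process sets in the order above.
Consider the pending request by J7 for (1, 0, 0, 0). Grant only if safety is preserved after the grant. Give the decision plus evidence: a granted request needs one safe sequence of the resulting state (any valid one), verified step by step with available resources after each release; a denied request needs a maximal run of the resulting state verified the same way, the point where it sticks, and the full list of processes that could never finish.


GRANT — the state after the grant stays safe, e.g. via J1, J2, J8, J4, J7.
Key observation: granting shrinks the pool to (2, 3, 2, 2), yet J1 still fits and the chain goes through.
Verifying the post-grant state step by step:
  pool = (2, 3, 2, 2)
  run J1 (needs (0, 2, 1, 1), free (2, 3, 2, 2)); after release of (2, 1, 1, 1) the pool is (4, 4, 3, 3)
  run J2 (needs (4, 2, 0, 3), free (4, 4, 3, 3)); after release of (0, 3, 2, 0) the pool is (4, 7, 5, 3)
  run J8 (needs (4, 7, 1, 1), free (4, 7, 5, 3)); after release of (1, 0, 0, 1) the pool is (5, 7, 5, 4)
  run J4 (needs (1, 2, 3, 4), free (5, 7, 5, 4)); after release of (2, 1, 0, 2) the pool is (7, 8, 5, 6)
  run J7 (needs (0, 6, 4, 4), free (7, 8, 5, 6)); after release of (3, 0, 0, 2) the pool is (10, 8, 5, 8)


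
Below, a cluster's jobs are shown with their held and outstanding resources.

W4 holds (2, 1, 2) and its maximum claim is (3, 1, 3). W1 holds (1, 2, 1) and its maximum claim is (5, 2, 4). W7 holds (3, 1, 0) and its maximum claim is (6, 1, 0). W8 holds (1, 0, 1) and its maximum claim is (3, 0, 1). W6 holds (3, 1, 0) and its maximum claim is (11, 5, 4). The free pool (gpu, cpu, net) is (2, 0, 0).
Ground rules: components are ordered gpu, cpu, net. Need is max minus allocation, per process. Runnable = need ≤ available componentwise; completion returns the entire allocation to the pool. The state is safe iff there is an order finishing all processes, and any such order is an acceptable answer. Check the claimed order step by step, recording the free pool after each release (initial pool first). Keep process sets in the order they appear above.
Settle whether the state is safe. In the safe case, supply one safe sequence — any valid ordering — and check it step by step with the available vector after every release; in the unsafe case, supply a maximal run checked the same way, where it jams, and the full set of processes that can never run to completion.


The state is SAFE; one workable sequence: W8, W4, W1, W7, W6.
Key observation: W8 marks the first exact bind of the order: its need (2, 0, 0) fits the free (2, 0, 0) with zero slack on a requested resource.
Check, step by step:
  pool = (2, 0, 0)
  W8 needs (2, 0, 0) <= (2, 0, 0) -> finishes; pool += (1, 0, 1) = (3, 0, 1)
  W4 needs (1, 0, 1) <= (3, 0, 1) -> finishes; pool += (2, 1, 2) = (5, 1, 3)
  W1 needs (4, 0, 3) <= (5, 1, 3) -> finishes; pool += (1, 2, 1) = (6, 3, 4)
  W7 needs (3, 0, 0) <= (6, 3, 4) -> finishes; pool += (3, 1, 0) = (9, 4, 4)
  W6 needs (8, 4, 4) <= (9, 4, 4) -> finishes; pool += (3, 1, 0) = (12, 5, 4)


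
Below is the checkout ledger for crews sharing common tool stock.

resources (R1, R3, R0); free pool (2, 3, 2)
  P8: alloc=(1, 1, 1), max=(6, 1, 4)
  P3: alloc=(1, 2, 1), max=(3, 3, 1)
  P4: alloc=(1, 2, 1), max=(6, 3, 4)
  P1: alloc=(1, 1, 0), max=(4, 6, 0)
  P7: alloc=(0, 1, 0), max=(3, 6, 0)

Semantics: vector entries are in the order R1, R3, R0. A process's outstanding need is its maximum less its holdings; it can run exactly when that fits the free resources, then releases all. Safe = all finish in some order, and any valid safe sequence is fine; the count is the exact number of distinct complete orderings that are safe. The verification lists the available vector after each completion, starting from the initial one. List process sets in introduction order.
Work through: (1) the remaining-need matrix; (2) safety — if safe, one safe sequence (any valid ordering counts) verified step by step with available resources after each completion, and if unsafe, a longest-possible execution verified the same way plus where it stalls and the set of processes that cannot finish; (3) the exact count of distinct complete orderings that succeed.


(1) Need matrix, components ordered R1, R3, R0:
  P8: (5, 0, 3)
  P3: (2, 1, 0)
  P4: (5, 1, 3)
  P1: (3, 5, 0)
  P7: (3, 5, 0)
(2) The state is UNSAFE.
Key observation: P3, P1, P7 can finish, but then (4, 7, 3) is all there is, and the blocked group's R1 demands exceed it.
The run P3, P1, P7 cannot be extended any further. Step-by-step check:
  pool = (2, 3, 2)
  P3: need (2, 1, 0) fits (2, 3, 2); releases (1, 2, 1), pool now (3, 5, 3)
  P1: need (3, 5, 0) fits (3, 5, 3); releases (1, 1, 0), pool now (4, 6, 3)
  P7: need (3, 5, 0) fits (4, 6, 3); releases (0, 1, 0), pool now (4, 7, 3)
  P8 cannot run: need (5, 0, 3) vs free (4, 7, 3) (insufficient R1)
  P4 cannot run: need (5, 1, 3) vs free (4, 7, 3) (insufficient R1)
Processes that can never finish: P8 and P4.
(3) Exactly 0 of the possible complete orderings are safe sequences.


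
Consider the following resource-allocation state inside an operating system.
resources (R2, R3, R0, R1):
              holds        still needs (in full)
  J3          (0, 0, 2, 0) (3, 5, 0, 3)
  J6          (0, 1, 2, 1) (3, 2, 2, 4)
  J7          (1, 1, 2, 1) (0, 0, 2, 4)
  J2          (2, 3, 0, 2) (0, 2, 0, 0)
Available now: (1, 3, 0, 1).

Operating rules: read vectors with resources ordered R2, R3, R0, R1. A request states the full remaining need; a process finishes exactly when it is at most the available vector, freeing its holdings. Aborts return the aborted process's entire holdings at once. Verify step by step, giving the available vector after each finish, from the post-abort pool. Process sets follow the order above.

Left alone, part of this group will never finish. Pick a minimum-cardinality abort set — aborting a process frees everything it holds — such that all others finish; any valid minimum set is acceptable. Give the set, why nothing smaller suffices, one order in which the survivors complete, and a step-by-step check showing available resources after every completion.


Abort J6.
Key observation: J7 was stuck for good until J6 gave back (0, 1, 2, 1); in the order shown it finishes at step 2.
Why nothing smaller works: aborting no one leaves the state deadlocked as given.
One survivor order: J2, J7, J3. Check, step by step (post-abort pool first):
  pool = (1, 4, 2, 2)
  run J2 (needs (0, 2, 0, 0), free (1, 4, 2, 2)); after release of (2, 3, 0, 2) the pool is (3, 7, 2, 4)
  run J7 (needs (0, 0, 2, 4), free (3, 7, 2, 4)); after release of (1, 1, 2, 1) the pool is (4, 8, 4, 5)
  run J3 (needs (3, 5, 0, 3), free (4, 8, 4, 5)); after release of (0, 0, 2, 0) the pool is (4, 8, 6, 5)


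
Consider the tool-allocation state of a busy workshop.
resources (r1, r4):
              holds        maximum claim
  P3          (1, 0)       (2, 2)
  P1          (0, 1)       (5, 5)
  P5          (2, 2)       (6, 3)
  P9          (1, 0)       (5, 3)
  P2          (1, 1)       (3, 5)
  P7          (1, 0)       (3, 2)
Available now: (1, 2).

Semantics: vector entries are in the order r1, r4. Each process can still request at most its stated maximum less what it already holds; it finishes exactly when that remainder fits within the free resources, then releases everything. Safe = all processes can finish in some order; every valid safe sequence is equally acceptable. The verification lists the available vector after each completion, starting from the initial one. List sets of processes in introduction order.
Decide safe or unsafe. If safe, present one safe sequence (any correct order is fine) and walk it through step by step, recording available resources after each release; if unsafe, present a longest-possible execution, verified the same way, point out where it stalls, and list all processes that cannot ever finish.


UNSAFE.
Key observation: after P3, P7 the pool peaks at (3, 2), and each blocked process is short somewhere: P1 on r1, r4; P5 on r1; P9 on r1, r4; P2 on r4.
The run P3, P7 cannot be extended any further. Step-by-step check:
  pool = (1, 2)
  P3 needs (1, 2) <= (1, 2) -> finishes; pool += (1, 0) = (2, 2)
  P7 needs (2, 2) <= (2, 2) -> finishes; pool += (1, 0) = (3, 2)
  P1 cannot run: need (5, 4) vs free (3, 2) (insufficient r1 and r4)
  P5 cannot run: need (4, 1) vs free (3, 2) (insufficient r1)
  P9 cannot run: need (4, 3) vs free (3, 2) (insufficient r1 and r4)
  P2 cannot run: need (2, 4) vs free (3, 2) (insufficient r4)
Processes that can never finish: P1, P5, P9 and P2.


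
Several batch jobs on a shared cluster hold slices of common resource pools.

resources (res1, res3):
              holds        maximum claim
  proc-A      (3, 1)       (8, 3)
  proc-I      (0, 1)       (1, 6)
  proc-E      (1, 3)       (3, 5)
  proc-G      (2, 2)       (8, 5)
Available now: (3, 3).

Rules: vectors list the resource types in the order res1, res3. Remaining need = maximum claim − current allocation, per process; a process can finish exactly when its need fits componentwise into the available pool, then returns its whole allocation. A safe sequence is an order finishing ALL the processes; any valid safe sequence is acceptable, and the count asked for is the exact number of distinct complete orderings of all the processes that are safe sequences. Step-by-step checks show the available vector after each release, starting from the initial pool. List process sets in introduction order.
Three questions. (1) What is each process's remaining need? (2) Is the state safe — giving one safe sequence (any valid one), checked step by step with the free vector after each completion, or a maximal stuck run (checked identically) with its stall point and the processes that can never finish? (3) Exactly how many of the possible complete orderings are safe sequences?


(1) Need matrix, components ordered res1, res3:
  proc-A: (5, 2)
  proc-I: (1, 5)
  proc-E: (2, 2)
  proc-G: (6, 3)
(2) UNSAFE.
Key observation: no order helps: past proc-E, proc-I, the free pool tops out at (4, 7), below what each blocked process needs in res1.
Going as far as possible: proc-E, proc-I; after that, nothing fits. Verifying each step:
  pool = (3, 3)
  proc-E: need (2, 2) fits (3, 3); releases (1, 3), pool now (4, 6)
  proc-I: need (1, 5) fits (4, 6); releases (0, 1), pool now (4, 7)
  proc-A cannot run: need (5, 2) vs free (4, 7) (insufficient res1)
  proc-G cannot run: need (6, 3) vs free (4, 7) (insufficient res1)
Permanently blocked: proc-A and proc-G.
(3) Exactly 0 of the possible complete orderings are safe sequences.


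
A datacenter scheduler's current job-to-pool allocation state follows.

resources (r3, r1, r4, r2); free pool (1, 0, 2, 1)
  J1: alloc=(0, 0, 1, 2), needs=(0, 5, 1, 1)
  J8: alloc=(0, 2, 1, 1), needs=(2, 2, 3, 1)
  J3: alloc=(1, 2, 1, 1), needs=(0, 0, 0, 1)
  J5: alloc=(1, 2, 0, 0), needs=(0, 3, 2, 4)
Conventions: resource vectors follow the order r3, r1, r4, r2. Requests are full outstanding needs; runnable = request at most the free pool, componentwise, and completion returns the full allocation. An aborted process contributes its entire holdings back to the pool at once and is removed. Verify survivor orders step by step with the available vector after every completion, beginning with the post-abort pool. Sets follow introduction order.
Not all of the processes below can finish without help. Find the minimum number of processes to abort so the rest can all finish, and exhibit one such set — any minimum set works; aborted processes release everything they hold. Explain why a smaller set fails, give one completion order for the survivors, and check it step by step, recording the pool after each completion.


Minimum abort set: J1.
Key observation: before aborting J1, J5 was permanently blocked — no order could ever run it; afterwards it completes at step 3.
Minimality: the empty abort set fails — the state is deadlocked as it stands.
The survivors complete as J3, J8, J5. Check, step by step (starting from the post-abort pool):
  pool = (1, 0, 3, 3)
  J3 needs (0, 0, 0, 1) <= (1, 0, 3, 3) -> finishes; pool += (1, 2, 1, 1) = (2, 2, 4, 4)
  J8 needs (2, 2, 3, 1) <= (2, 2, 4, 4) -> finishes; pool += (0, 2, 1, 1) = (2, 4, 5, 5)
  J5 needs (0, 3, 2, 4) <= (2, 4, 5, 5) -> finishes; pool += (1, 2, 0, 0) = (3, 6, 5, 5)


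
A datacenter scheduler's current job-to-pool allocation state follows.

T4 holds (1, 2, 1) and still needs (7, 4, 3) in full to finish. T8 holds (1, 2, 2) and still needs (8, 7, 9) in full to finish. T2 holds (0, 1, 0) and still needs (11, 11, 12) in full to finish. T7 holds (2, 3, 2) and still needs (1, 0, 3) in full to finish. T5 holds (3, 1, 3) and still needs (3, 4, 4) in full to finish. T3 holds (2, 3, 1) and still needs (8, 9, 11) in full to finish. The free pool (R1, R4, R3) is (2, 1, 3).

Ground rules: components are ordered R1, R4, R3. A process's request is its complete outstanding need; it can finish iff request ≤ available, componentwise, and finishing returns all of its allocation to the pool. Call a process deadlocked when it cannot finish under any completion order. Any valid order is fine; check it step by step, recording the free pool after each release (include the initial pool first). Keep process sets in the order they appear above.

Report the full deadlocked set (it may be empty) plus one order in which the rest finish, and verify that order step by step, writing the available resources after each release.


The deadlocked set is empty.
Key observation: T7 can run right away; the returned allocation unlocks the remaining processes in turn.
A valid finishing order for the others: T7, T5, T4, T8, T3, T2. Walking it through:
  pool = (2, 1, 3)
  run T7 (needs (1, 0, 3), free (2, 1, 3)); after release of (2, 3, 2) the pool is (4, 4, 5)
  run T5 (needs (3, 4, 4), free (4, 4, 5)); after release of (3, 1, 3) the pool is (7, 5, 8)
  run T4 (needs (7, 4, 3), free (7, 5, 8)); after release of (1, 2, 1) the pool is (8, 7, 9)
  run T8 (needs (8, 7, 9), free (8, 7, 9)); after release of (1, 2, 2) the pool is (9, 9, 11)
  run T3 (needs (8, 9, 11), free (9, 9, 11)); after release of (2, 3, 1) the pool is (11, 12, 12)
  run T2 (needs (11, 11, 12), free (11, 12, 12)); after release of (0, 1, 0) the pool is (11, 13, 12)


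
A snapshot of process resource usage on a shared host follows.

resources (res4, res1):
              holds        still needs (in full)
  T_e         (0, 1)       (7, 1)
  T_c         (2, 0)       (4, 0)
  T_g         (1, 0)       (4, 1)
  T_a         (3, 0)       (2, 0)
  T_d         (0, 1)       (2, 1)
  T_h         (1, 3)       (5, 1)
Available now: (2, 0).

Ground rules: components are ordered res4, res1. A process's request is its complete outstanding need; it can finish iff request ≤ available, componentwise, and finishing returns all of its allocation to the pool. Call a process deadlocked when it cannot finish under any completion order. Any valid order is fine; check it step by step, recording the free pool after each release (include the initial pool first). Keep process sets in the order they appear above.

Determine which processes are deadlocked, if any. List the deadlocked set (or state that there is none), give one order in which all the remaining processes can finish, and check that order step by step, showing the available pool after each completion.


Deadlocked set: T_e, T_g, T_d and T_h.
Key observation: no order helps: past T_a, T_c, the free pool tops out at (7, 0), below what each blocked process needs in res1.
The rest can finish in the order T_a, T_c. Verifying each step:
  pool = (2, 0)
  T_a needs (2, 0) <= (2, 0) -> finishes; pool += (3, 0) = (5, 0)
  T_c needs (4, 0) <= (5, 0) -> finishes; pool += (2, 0) = (7, 0)
The stuck group stays short no matter what:
  T_e still needs (7, 1) but only (7, 0) is free — short on res1
  T_g still needs (4, 1) but only (7, 0) is free — short on res1
  T_d still needs (2, 1) but only (7, 0) is free — short on res1
  T_h still needs (5, 1) but only (7, 0) is free — short on res1


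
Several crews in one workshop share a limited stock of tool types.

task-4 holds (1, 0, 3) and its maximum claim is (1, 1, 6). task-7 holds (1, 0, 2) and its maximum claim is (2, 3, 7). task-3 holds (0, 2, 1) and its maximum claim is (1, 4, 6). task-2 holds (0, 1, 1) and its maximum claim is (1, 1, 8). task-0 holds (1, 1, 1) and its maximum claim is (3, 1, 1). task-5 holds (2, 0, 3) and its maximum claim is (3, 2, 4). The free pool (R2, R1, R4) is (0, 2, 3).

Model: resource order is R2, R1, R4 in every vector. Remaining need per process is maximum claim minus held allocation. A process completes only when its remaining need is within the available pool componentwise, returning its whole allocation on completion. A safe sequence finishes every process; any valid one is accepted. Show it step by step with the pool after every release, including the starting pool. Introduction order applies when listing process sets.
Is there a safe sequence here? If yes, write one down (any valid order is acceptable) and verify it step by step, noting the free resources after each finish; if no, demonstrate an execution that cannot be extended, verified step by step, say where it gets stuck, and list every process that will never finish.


The state is SAFE; one workable sequence: task-4, task-3, task-7, task-5, task-2, task-0.
Key observation: task-4 is the earliest step where a requested resource binds exactly: need (0, 1, 3), pool (0, 2, 3) at its turn.
Walking it through:
  pool = (0, 2, 3)
  task-4 needs (0, 1, 3) <= (0, 2, 3) -> finishes; pool += (1, 0, 3) = (1, 2, 6)
  task-3 needs (1, 2, 5) <= (1, 2, 6) -> finishes; pool += (0, 2, 1) = (1, 4, 7)
  task-7 needs (1, 3, 5) <= (1, 4, 7) -> finishes; pool += (1, 0, 2) = (2, 4, 9)
  task-5 needs (1, 2, 1) <= (2, 4, 9) -> finishes; pool += (2, 0, 3) = (4, 4, 12)
  task-2 needs (1, 0, 7) <= (4, 4, 12) -> finishes; pool += (0, 1, 1) = (4, 5, 13)
  task-0 needs (2, 0, 0) <= (4, 5, 13) -> finishes; pool += (1, 1, 1) = (5, 6, 14)


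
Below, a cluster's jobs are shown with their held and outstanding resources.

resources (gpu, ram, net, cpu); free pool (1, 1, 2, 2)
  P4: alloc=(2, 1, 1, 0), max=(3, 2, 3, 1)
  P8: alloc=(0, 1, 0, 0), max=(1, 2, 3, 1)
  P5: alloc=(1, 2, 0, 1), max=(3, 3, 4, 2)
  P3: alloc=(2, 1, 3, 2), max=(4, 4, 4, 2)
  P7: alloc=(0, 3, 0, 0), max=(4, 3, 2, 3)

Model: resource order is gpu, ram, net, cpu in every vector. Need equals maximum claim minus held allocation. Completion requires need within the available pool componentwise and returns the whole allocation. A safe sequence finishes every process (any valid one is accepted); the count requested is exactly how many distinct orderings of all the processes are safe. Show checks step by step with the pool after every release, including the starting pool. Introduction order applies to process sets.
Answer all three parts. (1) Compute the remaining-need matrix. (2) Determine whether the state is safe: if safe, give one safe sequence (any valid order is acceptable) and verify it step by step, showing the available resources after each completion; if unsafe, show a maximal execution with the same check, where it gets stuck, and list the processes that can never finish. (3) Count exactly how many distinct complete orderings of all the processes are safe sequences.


(1) Need matrix, components ordered gpu, ram, net, cpu:
  P4: (1, 1, 2, 1)
  P8: (1, 1, 3, 1)
  P5: (2, 1, 4, 1)
  P3: (2, 3, 1, 0)
  P7: (4, 0, 2, 3)
(2) SAFE, for example via the order P4, P8, P3, P5, P7.
Key observation: the order's first zero-slack moment is P4 ((1, 1, 2, 1) needed, (1, 1, 2, 2) free — a requested resource with nothing to spare).
Step-by-step check:
  pool = (1, 1, 2, 2)
  P4 needs (1, 1, 2, 1) <= (1, 1, 2, 2) -> finishes; pool += (2, 1, 1, 0) = (3, 2, 3, 2)
  P8 needs (1, 1, 3, 1) <= (3, 2, 3, 2) -> finishes; pool += (0, 1, 0, 0) = (3, 3, 3, 2)
  P3 needs (2, 3, 1, 0) <= (3, 3, 3, 2) -> finishes; pool += (2, 1, 3, 2) = (5, 4, 6, 4)
  P5 needs (2, 1, 4, 1) <= (5, 4, 6, 4) -> finishes; pool += (1, 2, 0, 1) = (6, 6, 6, 5)
  P7 needs (4, 0, 2, 3) <= (6, 6, 6, 5) -> finishes; pool += (0, 3, 0, 0) = (6, 9, 6, 5)
(3) Precisely 2 of the possible complete orderings are safe sequences.


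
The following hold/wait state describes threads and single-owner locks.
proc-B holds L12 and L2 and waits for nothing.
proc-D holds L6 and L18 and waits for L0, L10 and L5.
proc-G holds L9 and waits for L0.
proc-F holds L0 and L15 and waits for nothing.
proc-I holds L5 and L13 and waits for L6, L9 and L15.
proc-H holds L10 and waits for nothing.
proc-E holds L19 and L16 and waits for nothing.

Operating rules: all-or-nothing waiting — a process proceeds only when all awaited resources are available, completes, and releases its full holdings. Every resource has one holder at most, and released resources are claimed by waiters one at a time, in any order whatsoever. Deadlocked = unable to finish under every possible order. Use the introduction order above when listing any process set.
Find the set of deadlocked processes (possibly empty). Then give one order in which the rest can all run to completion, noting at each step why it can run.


Deadlocked: proc-D and proc-I.
Key observation: the wait chain closes on itself along proc-D -> proc-I -> proc-D; no other process is dragged down with it.
One completion order for the rest: proc-E, proc-F, proc-H, proc-G, proc-B.
Verifying each step:
  proc-E: no waits; runs immediately, freeing L19 and L16
  proc-F: no waits; runs immediately, freeing L0 and L15
  proc-H: no waits; runs immediately, freeing L10
  proc-G waits on L0 — all released -> runs and releases L9
  proc-B: no waits; runs immediately, freeing L12 and L2


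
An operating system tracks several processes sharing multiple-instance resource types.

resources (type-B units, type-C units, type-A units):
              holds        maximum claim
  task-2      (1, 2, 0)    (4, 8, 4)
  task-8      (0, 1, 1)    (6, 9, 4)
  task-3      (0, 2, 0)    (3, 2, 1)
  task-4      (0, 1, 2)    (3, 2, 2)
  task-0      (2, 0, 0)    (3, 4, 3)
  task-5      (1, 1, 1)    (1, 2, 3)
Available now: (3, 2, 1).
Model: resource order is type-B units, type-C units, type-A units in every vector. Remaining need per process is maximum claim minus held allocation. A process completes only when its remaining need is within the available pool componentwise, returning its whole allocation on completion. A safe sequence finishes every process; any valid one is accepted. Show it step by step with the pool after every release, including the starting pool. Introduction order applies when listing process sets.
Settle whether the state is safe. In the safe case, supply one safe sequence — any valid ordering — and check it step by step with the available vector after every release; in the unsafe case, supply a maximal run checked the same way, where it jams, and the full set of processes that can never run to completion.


The state is SAFE; one workable sequence: task-4, task-3, task-5, task-2, task-0, task-8.
Key observation: reading the order forward, task-4 is the first process whose need (3, 1, 0) meets the free pool (3, 2, 1) exactly on a resource it requests.
Check, step by step:
  pool = (3, 2, 1)
  task-4 needs (3, 1, 0) <= (3, 2, 1) -> finishes; pool += (0, 1, 2) = (3, 3, 3)
  task-3 needs (3, 0, 1) <= (3, 3, 3) -> finishes; pool += (0, 2, 0) = (3, 5, 3)
  task-5 needs (0, 1, 2) <= (3, 5, 3) -> finishes; pool += (1, 1, 1) = (4, 6, 4)
  task-2 needs (3, 6, 4) <= (4, 6, 4) -> finishes; pool += (1, 2, 0) = (5, 8, 4)
  task-0 needs (1, 4, 3) <= (5, 8, 4) -> finishes; pool += (2, 0, 0) = (7, 8, 4)
  task-8 needs (6, 8, 3) <= (7, 8, 4) -> finishes; pool += (0, 1, 1) = (7, 9, 5)


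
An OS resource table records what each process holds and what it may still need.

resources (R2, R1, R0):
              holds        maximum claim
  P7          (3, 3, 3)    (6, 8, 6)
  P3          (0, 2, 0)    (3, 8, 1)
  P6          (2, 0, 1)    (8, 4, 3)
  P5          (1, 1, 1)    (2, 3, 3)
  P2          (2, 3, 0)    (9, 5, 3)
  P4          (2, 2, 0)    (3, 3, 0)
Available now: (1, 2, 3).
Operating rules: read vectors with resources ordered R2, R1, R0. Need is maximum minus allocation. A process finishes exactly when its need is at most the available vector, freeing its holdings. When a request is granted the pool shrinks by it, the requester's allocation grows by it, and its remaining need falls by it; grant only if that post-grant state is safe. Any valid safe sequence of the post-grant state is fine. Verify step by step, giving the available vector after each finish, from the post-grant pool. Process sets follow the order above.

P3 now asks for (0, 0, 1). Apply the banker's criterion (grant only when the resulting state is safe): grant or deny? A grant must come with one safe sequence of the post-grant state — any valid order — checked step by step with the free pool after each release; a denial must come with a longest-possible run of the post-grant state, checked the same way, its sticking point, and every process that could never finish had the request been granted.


GRANT — the state after the grant stays safe, e.g. via P5, P4, P7, P3, P6, P2.
Key observation: the grant leaves (1, 2, 2) free — enough for P5, whose release restarts the cascade.
Check on the post-grant state, step by step:
  pool = (1, 2, 2)
  P5: need (1, 2, 2) fits (1, 2, 2); releases (1, 1, 1), pool now (2, 3, 3)
  P4: need (1, 1, 0) fits (2, 3, 3); releases (2, 2, 0), pool now (4, 5, 3)
  P7: need (3, 5, 3) fits (4, 5, 3); releases (3, 3, 3), pool now (7, 8, 6)
  P3: need (3, 6, 0) fits (7, 8, 6); releases (0, 2, 1), pool now (7, 10, 7)
  P6: need (6, 4, 2) fits (7, 10, 7); releases (2, 0, 1), pool now (9, 10, 8)
  P2: need (7, 2, 3) fits (9, 10, 8); releases (2, 3, 0), pool now (11, 13, 8)


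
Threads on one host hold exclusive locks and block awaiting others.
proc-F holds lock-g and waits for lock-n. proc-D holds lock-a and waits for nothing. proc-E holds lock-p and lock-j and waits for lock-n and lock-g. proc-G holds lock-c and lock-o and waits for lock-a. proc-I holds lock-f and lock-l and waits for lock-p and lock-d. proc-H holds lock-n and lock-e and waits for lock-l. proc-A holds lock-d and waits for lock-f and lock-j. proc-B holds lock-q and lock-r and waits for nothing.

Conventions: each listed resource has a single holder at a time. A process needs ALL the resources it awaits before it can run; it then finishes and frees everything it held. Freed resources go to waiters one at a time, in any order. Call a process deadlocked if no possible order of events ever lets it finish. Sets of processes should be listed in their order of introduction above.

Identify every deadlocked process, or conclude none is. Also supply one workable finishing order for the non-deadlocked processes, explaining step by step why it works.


Deadlocked set: proc-F, proc-E, proc-I, proc-H and proc-A.
Key observation: along proc-F -> proc-H -> proc-I -> proc-E -> proc-F, each member waits on what the next one holds — a deadlock; proc-A is caught in further circular waits.
The rest can finish in the order proc-B, proc-D, proc-G.
Step-by-step check:
  run proc-B (it waits on nothing); releases lock-q and lock-r
  run proc-D (it waits on nothing); releases lock-a
  proc-G waits on lock-a — all released -> runs and releases lock-c and lock-o


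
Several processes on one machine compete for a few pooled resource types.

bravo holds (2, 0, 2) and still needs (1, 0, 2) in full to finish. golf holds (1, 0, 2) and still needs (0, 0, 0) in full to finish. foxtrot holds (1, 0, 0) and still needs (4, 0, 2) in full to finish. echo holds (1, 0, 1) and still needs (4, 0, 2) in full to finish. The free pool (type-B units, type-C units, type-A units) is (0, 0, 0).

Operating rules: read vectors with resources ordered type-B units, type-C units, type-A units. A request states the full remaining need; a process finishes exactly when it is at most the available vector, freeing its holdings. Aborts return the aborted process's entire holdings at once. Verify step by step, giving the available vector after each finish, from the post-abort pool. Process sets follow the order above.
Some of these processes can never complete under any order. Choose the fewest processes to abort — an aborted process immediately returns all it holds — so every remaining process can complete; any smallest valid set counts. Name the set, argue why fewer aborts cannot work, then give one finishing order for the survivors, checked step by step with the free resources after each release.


Abort foxtrot.
Key observation: before aborting foxtrot, echo was permanently blocked — no order could ever run it; afterwards it completes at step 3.
Minimality: the empty abort set fails — the state is deadlocked as it stands.
The survivors complete as golf, bravo, echo. Walking it through (starting from the post-abort pool):
  pool = (1, 0, 0)
  run golf (needs (0, 0, 0), free (1, 0, 0)); after release of (1, 0, 2) the pool is (2, 0, 2)
  run bravo (needs (1, 0, 2), free (2, 0, 2)); after release of (2, 0, 2) the pool is (4, 0, 4)
  run echo (needs (4, 0, 2), free (4, 0, 4)); after release of (1, 0, 1) the pool is (5, 0, 5)


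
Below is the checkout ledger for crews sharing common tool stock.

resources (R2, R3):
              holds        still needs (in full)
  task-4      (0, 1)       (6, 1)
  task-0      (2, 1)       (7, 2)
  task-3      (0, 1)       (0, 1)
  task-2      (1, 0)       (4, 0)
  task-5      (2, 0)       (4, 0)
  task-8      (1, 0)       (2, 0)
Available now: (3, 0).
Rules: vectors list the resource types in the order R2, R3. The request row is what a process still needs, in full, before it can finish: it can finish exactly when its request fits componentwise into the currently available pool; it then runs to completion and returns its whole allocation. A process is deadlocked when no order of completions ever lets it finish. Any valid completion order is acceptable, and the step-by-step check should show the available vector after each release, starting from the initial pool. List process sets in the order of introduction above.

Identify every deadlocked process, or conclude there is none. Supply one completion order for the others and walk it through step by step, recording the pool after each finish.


Deadlocked: task-4, task-0 and task-3.
Key observation: no order helps: past task-8, task-5, task-2, the free pool tops out at (7, 0), below what each blocked process needs in R3.
The rest can finish in the order task-8, task-5, task-2. Verifying each step:
  pool = (3, 0)
  run task-8 (needs (2, 0), free (3, 0)); after release of (1, 0) the pool is (4, 0)
  run task-5 (needs (4, 0), free (4, 0)); after release of (2, 0) the pool is (6, 0)
  run task-2 (needs (4, 0), free (6, 0)); after release of (1, 0) the pool is (7, 0)
The stuck group stays short no matter what:
  task-4 still needs (6, 1) but only (7, 0) is free — short on R3
  task-0 still needs (7, 2) but only (7, 0) is free — short on R3
  task-3 still needs (0, 1) but only (7, 0) is free — short on R3


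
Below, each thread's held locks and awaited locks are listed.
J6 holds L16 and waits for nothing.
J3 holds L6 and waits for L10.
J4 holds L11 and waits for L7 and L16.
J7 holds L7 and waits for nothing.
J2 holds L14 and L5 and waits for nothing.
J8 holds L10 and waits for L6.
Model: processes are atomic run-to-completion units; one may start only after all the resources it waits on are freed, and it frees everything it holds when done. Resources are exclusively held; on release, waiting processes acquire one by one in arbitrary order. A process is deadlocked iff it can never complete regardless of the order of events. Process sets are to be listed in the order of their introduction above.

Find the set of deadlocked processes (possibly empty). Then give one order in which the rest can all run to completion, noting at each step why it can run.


Deadlocked set: J3 and J8.
Key observation: J3 -> J8 -> J3 is a circular wait — nothing in it can go first; no other process is dragged down with it.
A valid finishing order for the others: J7, J6, J4, J2.
Step-by-step check:
  run J7 (it waits on nothing); releases L7
  run J6 (it waits on nothing); releases L16
  run J4 (all its waits — L7 and L16 — are resolved); releases L11
  run J2 (it waits on nothing); releases L14 and L5
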